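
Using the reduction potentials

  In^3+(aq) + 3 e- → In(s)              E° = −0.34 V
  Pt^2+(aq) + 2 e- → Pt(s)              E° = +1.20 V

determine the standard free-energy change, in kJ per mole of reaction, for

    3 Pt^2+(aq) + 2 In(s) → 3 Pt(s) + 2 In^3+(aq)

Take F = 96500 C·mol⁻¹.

−892 kJ/mol

In the reaction as written Pt^2+(aq) is reduced, so the Pt²⁺/Pt couple is the cathode and In³⁺/In is the anode.
E°cell = +1.20 − (−0.34) = +1.54 V; balancing electrons gives n = 6.
ΔG° = −nFE°cell = −(6)(96500)(+1.54) J/mol = −892 kJ/mol.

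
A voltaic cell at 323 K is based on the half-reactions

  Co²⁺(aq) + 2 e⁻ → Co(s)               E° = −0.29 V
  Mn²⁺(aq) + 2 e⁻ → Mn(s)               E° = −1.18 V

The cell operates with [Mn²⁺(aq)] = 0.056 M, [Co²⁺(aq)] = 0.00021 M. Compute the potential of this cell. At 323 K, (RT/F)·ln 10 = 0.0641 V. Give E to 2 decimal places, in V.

The Co²⁺/Co couple has the more positive E°, so it is the cathode; Mn²⁺/Mn is the anode.
The standard potential is −0.29 − (−1.18) = +0.89 V and the balanced reaction transfers n = 2 electrons.
For the overall reaction Co²⁺(aq) + Mn(s) → Co(s) + Mn²⁺(aq), Q = [Mn²⁺(aq)] / [Co²⁺(aq)] = 267, giving log Q = 2.426.
By the Nernst equation, E = +0.89 − (0.0641/2)·(2.426) = +0.81 V.

+0.81 V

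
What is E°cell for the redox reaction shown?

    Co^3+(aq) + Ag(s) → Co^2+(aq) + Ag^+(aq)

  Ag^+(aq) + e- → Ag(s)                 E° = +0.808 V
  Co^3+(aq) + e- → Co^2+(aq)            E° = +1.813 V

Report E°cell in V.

+1.005 V

In the reaction as written, Co^3+(aq) is reduced (cathode) and Ag^+(aq) is produced by oxidation at the anode.
E°cell = E°(cathode) − E°(anode) = +1.813 − (+0.808) = +1.005 V.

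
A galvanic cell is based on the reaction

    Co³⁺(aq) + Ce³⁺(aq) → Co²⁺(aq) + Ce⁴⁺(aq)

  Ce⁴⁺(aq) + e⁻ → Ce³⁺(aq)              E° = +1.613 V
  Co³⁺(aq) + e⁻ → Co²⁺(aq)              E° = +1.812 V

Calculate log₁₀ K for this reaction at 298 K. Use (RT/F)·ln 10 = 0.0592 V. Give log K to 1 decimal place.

The Co³⁺/Co²⁺ couple is reduced (cathode); E°cell = +1.812 − (+1.613) = +0.199 V with n = 1.
At equilibrium E = 0, so log K = nE°cell / 0.0592 = (1)(+0.199) / 0.0592 = 3.4.

log K = 3.4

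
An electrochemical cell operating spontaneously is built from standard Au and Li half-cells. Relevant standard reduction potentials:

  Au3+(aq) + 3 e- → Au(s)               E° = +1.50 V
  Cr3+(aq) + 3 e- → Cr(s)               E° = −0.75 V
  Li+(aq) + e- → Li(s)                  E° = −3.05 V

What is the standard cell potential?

+4.55 V

Of the two couples in this cell, the one with the more positive reduction potential is reduced at the cathode: here that is Au³⁺/Au (+1.50 V); Li⁺/Li (−3.05 V) is the anode.
E°cell = E°(cathode) − E°(anode) = +1.50 − (−3.05) = +4.55 V.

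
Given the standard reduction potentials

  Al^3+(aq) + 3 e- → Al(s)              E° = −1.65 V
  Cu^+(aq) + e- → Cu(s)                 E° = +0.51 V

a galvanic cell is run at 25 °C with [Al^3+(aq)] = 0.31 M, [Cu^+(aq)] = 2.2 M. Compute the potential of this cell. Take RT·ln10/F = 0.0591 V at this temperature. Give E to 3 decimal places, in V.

The Cu⁺/Cu couple has the more positive E°, so it is the cathode; Al³⁺/Al is the anode.
The standard potential is +0.51 − (−1.65) = +2.16 V and the balanced reaction transfers n = 3 electrons.
The balanced reaction is 3 Cu^+(aq) + Al(s) → 3 Cu(s) + Al^3+(aq), so Q = [Al^3+(aq)] / [Cu^+(aq)]^3 = 0.0291 and log Q = −1.536.
E = E° − (0.0591/n)·log Q = +2.16 − (0.0591/3)(−1.536) = +2.190 V.

+2.190 V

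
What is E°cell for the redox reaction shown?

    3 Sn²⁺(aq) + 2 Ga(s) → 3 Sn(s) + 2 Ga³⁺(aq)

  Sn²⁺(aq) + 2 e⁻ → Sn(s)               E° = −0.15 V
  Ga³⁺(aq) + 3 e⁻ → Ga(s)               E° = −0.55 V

+0.40 V

Sn²⁺(aq) gains electrons, so the Sn²⁺/Sn couple is the cathode; the Ga³⁺/Ga couple is the anode.
E°cell = E°(cathode) − E°(anode) = −0.15 − (−0.55) = +0.40 V.
The positive value indicates the reaction is spontaneous as written.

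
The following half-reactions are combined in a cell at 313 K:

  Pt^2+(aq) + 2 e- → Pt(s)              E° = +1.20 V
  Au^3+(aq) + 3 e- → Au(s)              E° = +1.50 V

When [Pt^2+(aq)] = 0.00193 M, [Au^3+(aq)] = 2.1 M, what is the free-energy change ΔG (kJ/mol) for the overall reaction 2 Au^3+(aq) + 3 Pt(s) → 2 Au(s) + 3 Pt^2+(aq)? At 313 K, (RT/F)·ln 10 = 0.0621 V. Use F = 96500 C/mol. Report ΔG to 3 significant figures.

The standard cell potential is +1.50 − (+1.20) = +0.30 V, with n = 6 electrons in the balanced equation.
Q = [Pt^2+(aq)]^3 / [Au^3+(aq)]^2 = 1.63×10^−9, so log Q = −8.788 and E = +0.30 − (0.0621/6)(−8.788) = +0.3910 V.
Then ΔG = −nFE = −6 × 96500 × +0.3910 J/mol = −226 kJ/mol.

−226 kJ/mol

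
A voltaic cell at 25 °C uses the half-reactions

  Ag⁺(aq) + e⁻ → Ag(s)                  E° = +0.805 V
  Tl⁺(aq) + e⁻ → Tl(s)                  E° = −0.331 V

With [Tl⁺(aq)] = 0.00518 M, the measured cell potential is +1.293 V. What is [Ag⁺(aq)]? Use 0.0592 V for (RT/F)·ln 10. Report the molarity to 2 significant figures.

With Ag⁺/Ag at the cathode and Tl⁺/Tl at the anode, E°cell = +0.805 − (−0.331) = +1.136 V (n = 1).
From the Nernst equation, log Q = n(E° − E)/0.0592 = 1·(+1.136 − (+1.293))/0.0592 = −2.652.
The balanced reaction is Ag⁺(aq) + Tl(s) → Ag(s) + Tl⁺(aq), so Q = [Tl⁺(aq)] / [Ag⁺(aq)].
Isolating [Ag⁺(aq)] in Q = 10^{−2.652} yields log [Ag⁺(aq)] = 0.366, i.e. 2.3 M.

2.3 M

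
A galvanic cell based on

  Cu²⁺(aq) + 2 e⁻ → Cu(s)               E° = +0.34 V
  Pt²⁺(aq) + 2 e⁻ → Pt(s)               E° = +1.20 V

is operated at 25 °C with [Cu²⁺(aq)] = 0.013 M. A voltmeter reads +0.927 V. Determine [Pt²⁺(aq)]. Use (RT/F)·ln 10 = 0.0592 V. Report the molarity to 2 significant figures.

2.4 M

The Pt²⁺/Pt couple has the larger reduction potential, so it is the cathode: E°cell = +1.20 − (+0.34) = +0.86 V and n = 2.
Rearranging E = E° − (0.0592/n)·log Q gives log Q = 2(+0.86 − (+0.927))/0.0592 = −2.264.
The balanced reaction is Pt²⁺(aq) + Cu(s) → Pt(s) + Cu²⁺(aq), so Q = [Cu²⁺(aq)] / [Pt²⁺(aq)].
Substituting the known concentrations and solving, log [Pt²⁺(aq)] = 0.378 and [Pt²⁺(aq)] = 2.4 M.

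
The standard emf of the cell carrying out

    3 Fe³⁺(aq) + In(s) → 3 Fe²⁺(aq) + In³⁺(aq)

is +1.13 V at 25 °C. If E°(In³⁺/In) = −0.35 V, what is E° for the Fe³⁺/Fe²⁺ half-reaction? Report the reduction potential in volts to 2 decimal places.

+0.78 V

In the reaction as written the Fe³⁺/Fe²⁺ couple is reduced (cathode) and In³⁺/In is oxidized (anode), so E°cell = E°(Fe³⁺/Fe²⁺) − E°(In³⁺/In).
E°(Fe³⁺/Fe²⁺) = E°cell + E°(anode) = +1.13 + (−0.35) = +0.78 V.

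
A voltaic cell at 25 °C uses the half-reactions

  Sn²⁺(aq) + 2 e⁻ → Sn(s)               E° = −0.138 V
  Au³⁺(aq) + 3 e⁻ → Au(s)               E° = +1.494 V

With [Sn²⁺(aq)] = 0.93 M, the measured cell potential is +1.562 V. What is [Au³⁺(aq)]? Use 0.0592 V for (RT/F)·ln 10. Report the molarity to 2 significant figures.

Au³⁺/Au is the cathode (higher E°); E°cell = +1.494 − (−0.138) = +1.632 V with n = 6.
Rearranging E = E° − (0.0592/n)·log Q gives log Q = 6(+1.632 − (+1.562))/0.0592 = 7.095.
Balancing electrons gives 2 Au³⁺(aq) + 3 Sn(s) → 2 Au(s) + 3 Sn²⁺(aq); thus Q = [Sn²⁺(aq)]^3 / [Au³⁺(aq)]^2.
Substituting the known concentrations and solving, log [Au³⁺(aq)] = −3.595 and [Au³⁺(aq)] = 0.00025 M.

0.00025 M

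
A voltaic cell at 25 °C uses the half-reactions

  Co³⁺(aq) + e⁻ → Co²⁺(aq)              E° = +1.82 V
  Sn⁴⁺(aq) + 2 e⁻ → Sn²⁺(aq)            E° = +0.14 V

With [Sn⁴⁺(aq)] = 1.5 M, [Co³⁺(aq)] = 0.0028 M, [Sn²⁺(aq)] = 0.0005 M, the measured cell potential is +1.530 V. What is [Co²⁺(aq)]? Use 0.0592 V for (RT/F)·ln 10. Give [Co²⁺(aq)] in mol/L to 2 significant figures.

0.017 M

With Co³⁺/Co²⁺ at the cathode and Sn⁴⁺/Sn²⁺ at the anode, E°cell = +1.82 − (+0.14) = +1.68 V (n = 2).
From the Nernst equation, log Q = n(E° − E)/0.0592 = 2·(+1.68 − (+1.530))/0.0592 = 5.068.
The balanced reaction is 2 Co³⁺(aq) + Sn²⁺(aq) → 2 Co²⁺(aq) + Sn⁴⁺(aq), so Q = ([Co²⁺(aq)]^2·[Sn⁴⁺(aq)]) / ([Co³⁺(aq)]^2·[Sn²⁺(aq)]).
Substituting the known concentrations and solving, log [Co²⁺(aq)] = −1.757 and [Co²⁺(aq)] = 0.017 M.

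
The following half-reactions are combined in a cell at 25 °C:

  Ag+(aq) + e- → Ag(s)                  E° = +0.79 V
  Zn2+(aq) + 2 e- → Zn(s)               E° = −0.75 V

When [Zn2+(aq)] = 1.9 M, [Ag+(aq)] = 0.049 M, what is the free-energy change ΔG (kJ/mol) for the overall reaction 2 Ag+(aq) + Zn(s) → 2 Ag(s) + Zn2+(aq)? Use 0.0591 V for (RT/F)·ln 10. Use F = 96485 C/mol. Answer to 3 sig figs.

With Ag⁺/Ag reduced at the cathode, E°cell = +0.79 − (−0.75) = +1.54 V and n = 2.
Here Q = [Zn2+(aq)] / [Ag+(aq)]^2 = 791 (log Q = 2.898), giving E = +1.54 − (0.0591/2)·(2.898) = +1.4544 V.
ΔG = −nFE = −(2)(96485)(+1.4544) J/mol = −281 kJ/mol.

−281 kJ/mol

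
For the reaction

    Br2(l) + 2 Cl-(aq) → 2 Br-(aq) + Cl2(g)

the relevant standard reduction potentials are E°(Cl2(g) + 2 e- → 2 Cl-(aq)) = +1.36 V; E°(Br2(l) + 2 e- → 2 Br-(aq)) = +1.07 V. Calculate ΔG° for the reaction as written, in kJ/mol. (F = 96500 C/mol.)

In the reaction as written Br2(l) is reduced, so the Br₂/Br⁻ couple is the cathode and Cl₂/Cl⁻ is the anode.
E°cell = +1.07 − (+1.36) = −0.29 V; balancing electrons gives n = 2.
ΔG° = −nFE°cell = −(2)(96500)(−0.29) J/mol = +56.0 kJ/mol.

+56.0 kJ/mol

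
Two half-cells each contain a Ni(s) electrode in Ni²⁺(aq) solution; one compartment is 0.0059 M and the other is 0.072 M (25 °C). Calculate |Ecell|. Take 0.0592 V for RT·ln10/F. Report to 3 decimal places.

0.032 V

For a concentration cell E°cell = 0, since both electrodes use the same couple.
The compartment with the higher Ni²⁺(aq) concentration (0.072 M) acts as the cathode; ions are reduced there and produced at the dilute (0.0059 M) anode.
With n = 2, Ecell = −(0.0592/2)·log([dilute]/[conc]) = −(0.0592/2)·log(0.0059/0.072) = +0.032 V.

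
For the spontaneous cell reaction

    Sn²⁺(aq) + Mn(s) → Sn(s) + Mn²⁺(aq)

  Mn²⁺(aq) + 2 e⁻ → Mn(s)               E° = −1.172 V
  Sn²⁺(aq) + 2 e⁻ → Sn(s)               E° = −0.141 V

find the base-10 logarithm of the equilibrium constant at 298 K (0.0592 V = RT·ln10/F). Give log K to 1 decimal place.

The Sn²⁺/Sn couple is reduced (cathode); E°cell = −0.141 − (−1.172) = +1.031 V with n = 2.
At equilibrium E = 0, so log K = nE°cell / 0.0592 = (2)(+1.031) / 0.0592 = 34.8.

log K = 34.8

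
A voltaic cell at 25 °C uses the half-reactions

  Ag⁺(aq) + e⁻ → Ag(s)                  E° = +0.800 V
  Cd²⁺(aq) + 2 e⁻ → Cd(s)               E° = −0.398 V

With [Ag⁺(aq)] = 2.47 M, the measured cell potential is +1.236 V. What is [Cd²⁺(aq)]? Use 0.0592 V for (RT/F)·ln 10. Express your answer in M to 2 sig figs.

0.32 M

The Ag⁺/Ag couple has the larger reduction potential, so it is the cathode: E°cell = +0.800 − (−0.398) = +1.198 V and n = 2.
Since E = E° − (0.0592/n)·log Q, log Q = n(E° − E)/0.0592 = −1.284.
For 2 Ag⁺(aq) + Cd(s) → 2 Ag(s) + Cd²⁺(aq), the reaction quotient is Q = [Cd²⁺(aq)] / [Ag⁺(aq)]^2.
Isolating [Cd²⁺(aq)] in Q = 10^{−1.284} yields log [Cd²⁺(aq)] = −0.499, i.e. 0.32 M.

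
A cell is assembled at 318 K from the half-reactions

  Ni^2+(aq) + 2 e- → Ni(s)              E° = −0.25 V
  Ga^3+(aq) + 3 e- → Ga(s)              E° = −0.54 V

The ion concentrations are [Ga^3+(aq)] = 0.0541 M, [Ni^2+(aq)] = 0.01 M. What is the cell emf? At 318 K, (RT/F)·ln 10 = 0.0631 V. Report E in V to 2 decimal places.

Ni²⁺/Ni is reduced (cathode, E° = −0.25 V) and Ga³⁺/Ga is oxidized (anode).
The standard potential is −0.25 − (−0.54) = +0.29 V and the balanced reaction transfers n = 6 electrons.
For the overall reaction 3 Ni^2+(aq) + 2 Ga(s) → 3 Ni(s) + 2 Ga^3+(aq), Q = [Ga^3+(aq)]^2 / [Ni^2+(aq)]^3 = 2.93×10^3, giving log Q = 3.466.
E = E° − (0.0631/n)·log Q = +0.29 − (0.0631/6)(3.466) = +0.25 V.

+0.25 V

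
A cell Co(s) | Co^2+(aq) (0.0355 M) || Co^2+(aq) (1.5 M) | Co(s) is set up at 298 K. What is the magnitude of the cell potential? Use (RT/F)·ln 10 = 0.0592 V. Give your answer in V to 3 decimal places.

0.048 V

For a concentration cell E°cell = 0, since both electrodes use the same couple.
The compartment with the higher Co^2+(aq) concentration (1.5 M) acts as the cathode; ions are reduced there and produced at the dilute (0.0355 M) anode.
With n = 2, Ecell = −(0.0592/2)·log([dilute]/[conc]) = −(0.0592/2)·log(0.0355/1.5) = +0.048 V.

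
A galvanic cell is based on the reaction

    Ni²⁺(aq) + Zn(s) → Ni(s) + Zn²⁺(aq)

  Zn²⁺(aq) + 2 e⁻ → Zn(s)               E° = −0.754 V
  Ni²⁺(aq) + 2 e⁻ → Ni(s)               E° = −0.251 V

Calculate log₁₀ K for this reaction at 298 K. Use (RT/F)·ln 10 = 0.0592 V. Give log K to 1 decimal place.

log K = 17.0

The Ni²⁺/Ni couple is reduced (cathode); E°cell = −0.251 − (−0.754) = +0.503 V with n = 2.
At equilibrium E = 0, so log K = nE°cell / 0.0592 = (2)(+0.503) / 0.0592 = 17.0.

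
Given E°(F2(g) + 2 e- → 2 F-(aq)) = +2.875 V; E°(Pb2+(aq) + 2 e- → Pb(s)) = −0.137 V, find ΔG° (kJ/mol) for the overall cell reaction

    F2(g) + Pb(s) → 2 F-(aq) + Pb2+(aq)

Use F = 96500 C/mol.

In the reaction as written F2(g) is reduced, so the F₂/F⁻ couple is the cathode and Pb²⁺/Pb is the anode.
E°cell = +2.875 − (−0.137) = +3.012 V; balancing electrons gives n = 2.
ΔG° = −nFE°cell = −(2)(96500)(+3.012) J/mol = −581 kJ/mol.

−581 kJ/mol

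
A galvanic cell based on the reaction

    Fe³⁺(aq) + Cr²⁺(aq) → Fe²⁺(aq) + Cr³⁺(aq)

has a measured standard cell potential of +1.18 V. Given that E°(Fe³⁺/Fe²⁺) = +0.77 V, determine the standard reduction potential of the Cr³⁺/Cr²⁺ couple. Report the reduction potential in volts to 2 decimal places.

−0.41 V

In the reaction as written the Fe³⁺/Fe²⁺ couple is reduced (cathode) and Cr³⁺/Cr²⁺ is oxidized (anode), so E°cell = E°(Fe³⁺/Fe²⁺) − E°(Cr³⁺/Cr²⁺).
E°(Cr³⁺/Cr²⁺) = E°(cathode) − E°cell = +0.77 − (+1.18) = −0.41 V.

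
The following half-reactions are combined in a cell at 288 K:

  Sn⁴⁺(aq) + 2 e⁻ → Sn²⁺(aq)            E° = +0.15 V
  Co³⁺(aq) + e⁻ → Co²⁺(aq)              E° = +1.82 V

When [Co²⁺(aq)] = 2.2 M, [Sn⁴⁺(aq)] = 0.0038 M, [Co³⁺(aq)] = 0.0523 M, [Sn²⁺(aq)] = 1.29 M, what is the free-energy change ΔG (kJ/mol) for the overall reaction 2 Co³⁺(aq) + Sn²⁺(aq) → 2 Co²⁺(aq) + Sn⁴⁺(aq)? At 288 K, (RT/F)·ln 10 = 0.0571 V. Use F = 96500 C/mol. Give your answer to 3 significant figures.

With Co³⁺/Co²⁺ reduced at the cathode, E°cell = +1.82 − (+0.15) = +1.67 V and n = 2.
Here Q = ([Co²⁺(aq)]^2·[Sn⁴⁺(aq)]) / ([Co³⁺(aq)]^2·[Sn²⁺(aq)]) = 5.21 (log Q = 0.717), giving E = +1.67 − (0.0571/2)·(0.717) = +1.6495 V.
ΔG = −nFE = −(2)(96500)(+1.6495) J/mol = −318 kJ/mol.

−318 kJ/mol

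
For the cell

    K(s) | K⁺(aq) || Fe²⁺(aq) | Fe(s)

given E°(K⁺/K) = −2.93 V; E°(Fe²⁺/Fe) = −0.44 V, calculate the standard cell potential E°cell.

+2.49 V

By convention the left-hand electrode in cell notation is the anode (oxidation) and the right-hand electrode is the cathode (reduction).
E°cell = E°(right) − E°(left) = −0.44 − (−2.93) = +2.49 V.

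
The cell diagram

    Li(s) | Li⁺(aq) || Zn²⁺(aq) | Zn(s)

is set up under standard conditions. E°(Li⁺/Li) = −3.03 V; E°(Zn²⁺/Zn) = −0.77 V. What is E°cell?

By convention the left-hand electrode in cell notation is the anode (oxidation) and the right-hand electrode is the cathode (reduction).
E°cell = E°(right) − E°(left) = −0.77 − (−3.03) = +2.26 V.

+2.26 V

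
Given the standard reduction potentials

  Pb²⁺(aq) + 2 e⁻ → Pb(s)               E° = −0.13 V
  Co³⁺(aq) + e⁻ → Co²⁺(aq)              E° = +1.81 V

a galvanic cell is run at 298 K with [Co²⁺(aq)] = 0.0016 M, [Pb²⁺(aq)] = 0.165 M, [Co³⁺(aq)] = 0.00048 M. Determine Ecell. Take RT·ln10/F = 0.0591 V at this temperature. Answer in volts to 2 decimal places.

+1.93 V

The Co³⁺/Co²⁺ couple has the more positive E°, so it is the cathode; Pb²⁺/Pb is the anode.
E°cell = +1.81 − (−0.13) = +1.94 V, with n = 2 electrons transferred.
Balancing gives 2 Co³⁺(aq) + Pb(s) → 2 Co²⁺(aq) + Pb²⁺(aq); hence Q = ([Co²⁺(aq)]^2·[Pb²⁺(aq)]) / [Co³⁺(aq)]^2 = 1.83 (log Q = 0.263).
By the Nernst equation, E = +1.94 − (0.0591/2)·(0.263) = +1.93 V.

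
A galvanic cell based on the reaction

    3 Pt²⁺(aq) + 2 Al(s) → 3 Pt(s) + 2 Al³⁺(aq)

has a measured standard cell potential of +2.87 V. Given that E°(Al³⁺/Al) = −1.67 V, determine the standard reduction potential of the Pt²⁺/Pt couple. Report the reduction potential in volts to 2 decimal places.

+1.20 V

In the reaction as written the Pt²⁺/Pt couple is reduced (cathode) and Al³⁺/Al is oxidized (anode), so E°cell = E°(Pt²⁺/Pt) − E°(Al³⁺/Al).
E°(Pt²⁺/Pt) = E°cell + E°(anode) = +2.87 + (−1.67) = +1.20 V.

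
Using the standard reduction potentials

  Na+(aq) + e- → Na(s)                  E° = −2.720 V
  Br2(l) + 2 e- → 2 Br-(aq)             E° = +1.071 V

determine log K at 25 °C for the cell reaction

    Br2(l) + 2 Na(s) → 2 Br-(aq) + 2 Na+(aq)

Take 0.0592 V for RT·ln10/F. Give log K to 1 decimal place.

log K = 128.1

The Br₂/Br⁻ couple is reduced (cathode); E°cell = +1.071 − (−2.720) = +3.791 V with n = 2.
At equilibrium E = 0, so log K = nE°cell / 0.0592 = (2)(+3.791) / 0.0592 = 128.1.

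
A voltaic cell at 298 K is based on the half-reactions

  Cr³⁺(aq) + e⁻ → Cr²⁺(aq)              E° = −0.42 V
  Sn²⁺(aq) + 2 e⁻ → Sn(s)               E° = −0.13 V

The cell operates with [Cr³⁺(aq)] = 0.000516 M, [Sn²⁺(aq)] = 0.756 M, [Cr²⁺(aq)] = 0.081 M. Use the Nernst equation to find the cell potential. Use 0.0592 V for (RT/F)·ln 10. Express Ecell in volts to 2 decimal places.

The Sn²⁺/Sn couple has the more positive E°, so it is the cathode; Cr³⁺/Cr²⁺ is the anode.
The standard potential is −0.13 − (−0.42) = +0.29 V and the balanced reaction transfers n = 2 electrons.
Balancing gives Sn²⁺(aq) + 2 Cr²⁺(aq) → Sn(s) + 2 Cr³⁺(aq); hence Q = [Cr³⁺(aq)]^2 / ([Sn²⁺(aq)]·[Cr²⁺(aq)]^2) = 5.37×10^−5 (log Q = −4.270).
E = E° − (0.0592/n)·log Q = +0.29 − (0.0592/2)(−4.270) = +0.42 V.

+0.42 V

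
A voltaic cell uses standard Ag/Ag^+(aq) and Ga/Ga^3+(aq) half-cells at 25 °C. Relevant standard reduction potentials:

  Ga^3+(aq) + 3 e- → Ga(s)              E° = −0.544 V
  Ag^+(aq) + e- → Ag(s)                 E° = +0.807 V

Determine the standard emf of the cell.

The Ag⁺/Ag couple has the higher E°, so Ag ion is reduced (cathode) and Ga is oxidized (anode).
E°cell = E°(cathode) − E°(anode) = +0.807 − (−0.544) = +1.351 V.

+1.351 V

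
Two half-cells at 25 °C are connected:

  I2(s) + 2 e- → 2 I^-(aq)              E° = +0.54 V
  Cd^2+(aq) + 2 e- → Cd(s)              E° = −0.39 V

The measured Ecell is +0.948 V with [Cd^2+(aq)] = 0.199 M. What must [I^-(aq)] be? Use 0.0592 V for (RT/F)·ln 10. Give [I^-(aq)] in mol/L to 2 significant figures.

1.1 M

The I₂/I⁻ couple has the larger reduction potential, so it is the cathode: E°cell = +0.54 − (−0.39) = +0.93 V and n = 2.
Since E = E° − (0.0592/n)·log Q, log Q = n(E° − E)/0.0592 = −0.608.
For I2(s) + Cd(s) → 2 I^-(aq) + Cd^2+(aq), the reaction quotient is Q = [I^-(aq)]^2·[Cd^2+(aq)].
Isolating [I^-(aq)] in Q = 10^{−0.608} yields log [I^-(aq)] = 0.047, i.e. 1.1 M.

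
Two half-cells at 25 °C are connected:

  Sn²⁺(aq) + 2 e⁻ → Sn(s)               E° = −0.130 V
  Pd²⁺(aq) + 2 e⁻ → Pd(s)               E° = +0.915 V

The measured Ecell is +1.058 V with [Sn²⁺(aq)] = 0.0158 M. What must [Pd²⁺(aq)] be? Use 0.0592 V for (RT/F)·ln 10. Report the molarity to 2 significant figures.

Pd²⁺/Pd is the cathode (higher E°); E°cell = +0.915 − (−0.130) = +1.045 V with n = 2.
From the Nernst equation, log Q = n(E° − E)/0.0592 = 2·(+1.045 − (+1.058))/0.0592 = −0.439.
For Pd²⁺(aq) + Sn(s) → Pd(s) + Sn²⁺(aq), the reaction quotient is Q = [Sn²⁺(aq)] / [Pd²⁺(aq)].
Solving for the unknown gives log [Pd²⁺(aq)] = −1.362, so [Pd²⁺(aq)] ≈ 0.043 M.

0.043 M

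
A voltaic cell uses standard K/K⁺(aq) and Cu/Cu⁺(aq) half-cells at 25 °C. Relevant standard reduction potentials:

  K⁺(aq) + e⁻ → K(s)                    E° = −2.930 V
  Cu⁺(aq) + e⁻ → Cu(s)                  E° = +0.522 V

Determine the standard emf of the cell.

+3.452 V

Of the two couples in this cell, the one with the more positive reduction potential is reduced at the cathode: here that is Cu⁺/Cu (+0.522 V); K⁺/K (−2.930 V) is the anode.
E°cell = E°(cathode) − E°(anode) = +0.522 − (−2.930) = +3.452 V.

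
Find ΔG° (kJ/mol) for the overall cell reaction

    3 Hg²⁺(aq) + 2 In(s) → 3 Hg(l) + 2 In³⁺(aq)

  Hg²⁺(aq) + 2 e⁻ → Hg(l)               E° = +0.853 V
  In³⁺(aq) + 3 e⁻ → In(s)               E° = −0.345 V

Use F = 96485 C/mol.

−694 kJ/mol

In the reaction as written Hg²⁺(aq) is reduced, so the Hg²⁺/Hg couple is the cathode and In³⁺/In is the anode.
E°cell = +0.853 − (−0.345) = +1.198 V; balancing electrons gives n = 6.
ΔG° = −nFE°cell = −(6)(96485)(+1.198) J/mol = −694 kJ/mol.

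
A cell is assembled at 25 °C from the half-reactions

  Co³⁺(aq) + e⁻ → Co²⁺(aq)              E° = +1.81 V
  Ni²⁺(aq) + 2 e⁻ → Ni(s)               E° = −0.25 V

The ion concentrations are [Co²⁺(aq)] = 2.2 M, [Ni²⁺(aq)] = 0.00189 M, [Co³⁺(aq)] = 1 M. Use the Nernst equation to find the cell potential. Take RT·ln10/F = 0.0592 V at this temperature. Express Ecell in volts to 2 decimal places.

+2.12 V

Since E°(Co³⁺/Co²⁺) > E°(Ni²⁺/Ni), Co³⁺/Co²⁺ serves as the cathode.
E°cell = +1.81 − (−0.25) = +2.06 V, with n = 2 electrons transferred.
Balancing gives 2 Co³⁺(aq) + Ni(s) → 2 Co²⁺(aq) + Ni²⁺(aq); hence Q = ([Co²⁺(aq)]^2·[Ni²⁺(aq)]) / [Co³⁺(aq)]^2 = 0.00915 (log Q = −2.039).
Applying E = E° − (RT ln10/nF)·log Q gives +2.06 − (0.0592/2)(−2.039) = +2.12 V.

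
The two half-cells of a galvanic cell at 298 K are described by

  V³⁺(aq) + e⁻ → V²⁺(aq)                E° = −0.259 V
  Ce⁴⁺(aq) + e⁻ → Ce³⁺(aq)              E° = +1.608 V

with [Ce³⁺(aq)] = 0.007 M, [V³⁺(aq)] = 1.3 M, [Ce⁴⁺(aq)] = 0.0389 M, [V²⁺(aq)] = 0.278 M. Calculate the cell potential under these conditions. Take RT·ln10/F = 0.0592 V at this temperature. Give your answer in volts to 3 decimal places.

Since E°(Ce⁴⁺/Ce³⁺) > E°(V³⁺/V²⁺), Ce⁴⁺/Ce³⁺ serves as the cathode.
The standard potential is +1.608 − (−0.259) = +1.867 V and the balanced reaction transfers n = 1 electron.
For the overall reaction Ce⁴⁺(aq) + V²⁺(aq) → Ce³⁺(aq) + V³⁺(aq), Q = ([Ce³⁺(aq)]·[V³⁺(aq)]) / ([Ce⁴⁺(aq)]·[V²⁺(aq)]) = 0.841, giving log Q = −0.075.
E = E° − (0.0592/n)·log Q = +1.867 − (0.0592/1)(−0.075) = +1.871 V.

+1.871 V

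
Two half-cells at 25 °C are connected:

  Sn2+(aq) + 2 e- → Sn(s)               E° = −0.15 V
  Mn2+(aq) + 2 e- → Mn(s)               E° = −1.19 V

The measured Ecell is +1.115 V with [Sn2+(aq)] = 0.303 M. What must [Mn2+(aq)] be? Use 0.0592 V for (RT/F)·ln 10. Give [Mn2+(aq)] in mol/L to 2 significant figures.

Sn²⁺/Sn is the cathode (higher E°); E°cell = −0.15 − (−1.19) = +1.04 V with n = 2.
Rearranging E = E° − (0.0592/n)·log Q gives log Q = 2(+1.04 − (+1.115))/0.0592 = −2.534.
Balancing electrons gives Sn2+(aq) + Mn(s) → Sn(s) + Mn2+(aq); thus Q = [Mn2+(aq)] / [Sn2+(aq)].
Substituting the known concentrations and solving, log [Mn2+(aq)] = −3.053 and [Mn2+(aq)] = 0.00089 M.

0.00089 M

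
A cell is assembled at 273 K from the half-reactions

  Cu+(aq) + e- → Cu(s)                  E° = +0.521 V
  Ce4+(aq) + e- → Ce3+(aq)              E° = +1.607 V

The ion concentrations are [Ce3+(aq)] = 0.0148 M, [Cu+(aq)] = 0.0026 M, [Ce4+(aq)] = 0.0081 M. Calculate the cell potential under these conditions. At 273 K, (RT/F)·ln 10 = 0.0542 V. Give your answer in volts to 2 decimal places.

+1.21 V

Since E°(Ce⁴⁺/Ce³⁺) > E°(Cu⁺/Cu), Ce⁴⁺/Ce³⁺ serves as the cathode.
The standard potential is +1.607 − (+0.521) = +1.086 V and the balanced reaction transfers n = 1 electron.
For the overall reaction Ce4+(aq) + Cu(s) → Ce3+(aq) + Cu+(aq), Q = ([Ce3+(aq)]·[Cu+(aq)]) / [Ce4+(aq)] = 0.00475, giving log Q = −2.323.
By the Nernst equation, E = +1.086 − (0.0542/1)·(−2.323) = +1.21 V.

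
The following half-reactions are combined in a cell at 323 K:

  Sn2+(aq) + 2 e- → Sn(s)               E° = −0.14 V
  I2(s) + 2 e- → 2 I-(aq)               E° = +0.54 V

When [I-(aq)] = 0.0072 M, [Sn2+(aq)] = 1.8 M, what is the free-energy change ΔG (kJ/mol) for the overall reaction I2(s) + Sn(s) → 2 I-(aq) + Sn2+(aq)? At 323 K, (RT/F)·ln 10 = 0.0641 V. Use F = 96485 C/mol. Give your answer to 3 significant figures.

The standard cell potential is +0.54 − (−0.14) = +0.68 V, with n = 2 electrons in the balanced equation.
Here Q = [I-(aq)]^2·[Sn2+(aq)] = 9.33×10^−5 (log Q = −4.030), giving E = +0.68 − (0.0641/2)·(−4.030) = +0.8092 V.
Then ΔG = −nFE = −2 × 96485 × +0.8092 J/mol = −156 kJ/mol.

−156 kJ/mol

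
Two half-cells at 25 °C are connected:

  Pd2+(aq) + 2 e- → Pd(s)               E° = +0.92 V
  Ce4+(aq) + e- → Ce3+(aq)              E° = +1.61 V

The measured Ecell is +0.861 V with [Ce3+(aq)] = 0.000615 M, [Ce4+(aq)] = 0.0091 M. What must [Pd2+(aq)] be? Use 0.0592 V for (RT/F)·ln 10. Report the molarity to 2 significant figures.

With Ce⁴⁺/Ce³⁺ at the cathode and Pd²⁺/Pd at the anode, E°cell = +1.61 − (+0.92) = +0.69 V (n = 2).
Rearranging E = E° − (0.0592/n)·log Q gives log Q = 2(+0.69 − (+0.861))/0.0592 = −5.777.
The balanced reaction is 2 Ce4+(aq) + Pd(s) → 2 Ce3+(aq) + Pd2+(aq), so Q = ([Ce3+(aq)]^2·[Pd2+(aq)]) / [Ce4+(aq)]^2.
Substituting the known concentrations and solving, log [Pd2+(aq)] = −3.437 and [Pd2+(aq)] = 0.00037 M.

0.00037 M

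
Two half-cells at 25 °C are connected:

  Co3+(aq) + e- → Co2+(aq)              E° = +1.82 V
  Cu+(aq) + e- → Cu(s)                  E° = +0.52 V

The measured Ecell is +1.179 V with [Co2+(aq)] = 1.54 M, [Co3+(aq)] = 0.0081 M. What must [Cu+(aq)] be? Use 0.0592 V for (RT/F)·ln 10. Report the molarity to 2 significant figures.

Co³⁺/Co²⁺ is the cathode (higher E°); E°cell = +1.82 − (+0.52) = +1.30 V with n = 1.
Rearranging E = E° − (0.0592/n)·log Q gives log Q = 1(+1.30 − (+1.179))/0.0592 = 2.044.
For Co3+(aq) + Cu(s) → Co2+(aq) + Cu+(aq), the reaction quotient is Q = ([Co2+(aq)]·[Cu+(aq)]) / [Co3+(aq)].
Isolating [Cu+(aq)] in Q = 10^{2.044} yields log [Cu+(aq)] = −0.235, i.e. 0.58 M.

0.58 M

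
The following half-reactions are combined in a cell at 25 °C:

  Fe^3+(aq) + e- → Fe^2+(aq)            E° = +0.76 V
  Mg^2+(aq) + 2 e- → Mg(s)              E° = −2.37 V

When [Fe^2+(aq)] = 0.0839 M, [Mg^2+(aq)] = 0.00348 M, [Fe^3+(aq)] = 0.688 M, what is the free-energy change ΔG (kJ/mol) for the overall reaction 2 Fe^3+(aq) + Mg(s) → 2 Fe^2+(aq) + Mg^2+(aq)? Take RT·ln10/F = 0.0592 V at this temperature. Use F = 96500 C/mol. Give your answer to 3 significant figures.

−629 kJ/mol

The standard cell potential is +0.76 − (−2.37) = +3.13 V, with n = 2 electrons in the balanced equation.
Here Q = ([Fe^2+(aq)]^2·[Mg^2+(aq)]) / [Fe^3+(aq)]^2 = 5.18×10^−5 (log Q = −4.286), giving E = +3.13 − (0.0592/2)·(−4.286) = +3.2569 V.
ΔG = −nFE = −(2)(96500)(+3.2569) J/mol = −629 kJ/mol.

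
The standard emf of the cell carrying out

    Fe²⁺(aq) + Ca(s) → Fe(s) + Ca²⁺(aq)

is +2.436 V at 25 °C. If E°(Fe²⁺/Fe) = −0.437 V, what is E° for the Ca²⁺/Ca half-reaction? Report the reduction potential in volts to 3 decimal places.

In the reaction as written the Fe²⁺/Fe couple is reduced (cathode) and Ca²⁺/Ca is oxidized (anode), so E°cell = E°(Fe²⁺/Fe) − E°(Ca²⁺/Ca).
E°(Ca²⁺/Ca) = E°(cathode) − E°cell = −0.437 − (+2.436) = −2.873 V.

−2.873 V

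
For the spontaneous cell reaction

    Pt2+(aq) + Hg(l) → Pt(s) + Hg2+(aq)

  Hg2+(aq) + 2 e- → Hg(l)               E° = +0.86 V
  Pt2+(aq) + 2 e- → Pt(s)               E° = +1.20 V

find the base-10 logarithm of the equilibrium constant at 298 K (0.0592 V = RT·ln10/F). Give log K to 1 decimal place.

The Pt²⁺/Pt couple is reduced (cathode); E°cell = +1.20 − (+0.86) = +0.34 V with n = 2.
At equilibrium E = 0, so log K = nE°cell / 0.0592 = (2)(+0.34) / 0.0592 = 11.5.

log K = 11.5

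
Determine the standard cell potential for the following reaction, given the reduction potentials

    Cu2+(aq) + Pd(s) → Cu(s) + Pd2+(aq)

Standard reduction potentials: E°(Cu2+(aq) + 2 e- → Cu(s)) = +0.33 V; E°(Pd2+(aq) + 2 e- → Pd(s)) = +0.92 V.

−0.59 V

Cu2+(aq) gains electrons, so the Cu²⁺/Cu couple is the cathode; the Pd²⁺/Pd couple is the anode.
E°cell = E°(cathode) − E°(anode) = +0.33 − (+0.92) = −0.59 V.
The negative E°cell means the reaction is non-spontaneous in the direction written.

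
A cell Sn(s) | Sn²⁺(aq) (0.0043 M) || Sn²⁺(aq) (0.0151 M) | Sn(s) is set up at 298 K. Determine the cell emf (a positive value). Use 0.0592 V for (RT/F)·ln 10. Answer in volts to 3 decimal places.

0.016 V

For a concentration cell E°cell = 0, since both electrodes use the same couple.
The compartment with the higher Sn²⁺(aq) concentration (0.0151 M) acts as the cathode; ions are reduced there and produced at the dilute (0.0043 M) anode.
With n = 2, Ecell = −(0.0592/2)·log([dilute]/[conc]) = −(0.0592/2)·log(0.0043/0.0151) = +0.016 V.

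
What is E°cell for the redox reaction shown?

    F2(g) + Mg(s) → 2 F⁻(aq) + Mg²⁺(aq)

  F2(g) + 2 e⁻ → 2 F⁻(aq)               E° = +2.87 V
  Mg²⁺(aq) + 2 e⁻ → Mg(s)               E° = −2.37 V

F2(g) gains electrons, so the F₂/F⁻ couple is the cathode; the Mg²⁺/Mg couple is the anode.
E°cell = E°(cathode) − E°(anode) = +2.87 − (−2.37) = +5.24 V.
The positive value indicates the reaction is spontaneous as written.

+5.24 V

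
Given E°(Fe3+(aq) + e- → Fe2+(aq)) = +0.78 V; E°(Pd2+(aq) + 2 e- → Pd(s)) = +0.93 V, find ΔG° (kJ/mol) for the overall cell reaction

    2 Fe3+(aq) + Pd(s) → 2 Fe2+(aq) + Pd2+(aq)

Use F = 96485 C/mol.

In the reaction as written Fe3+(aq) is reduced, so the Fe³⁺/Fe²⁺ couple is the cathode and Pd²⁺/Pd is the anode.
E°cell = +0.78 − (+0.93) = −0.15 V; balancing electrons gives n = 2.
ΔG° = −nFE°cell = −(2)(96485)(−0.15) J/mol = +28.9 kJ/mol.

+28.9 kJ/mol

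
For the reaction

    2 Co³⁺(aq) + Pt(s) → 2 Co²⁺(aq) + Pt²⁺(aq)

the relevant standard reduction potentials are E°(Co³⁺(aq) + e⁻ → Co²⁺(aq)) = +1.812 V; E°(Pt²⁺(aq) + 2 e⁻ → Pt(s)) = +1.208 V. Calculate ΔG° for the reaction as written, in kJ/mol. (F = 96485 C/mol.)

−117 kJ/mol

In the reaction as written Co³⁺(aq) is reduced, so the Co³⁺/Co²⁺ couple is the cathode and Pt²⁺/Pt is the anode.
E°cell = +1.812 − (+1.208) = +0.604 V; balancing electrons gives n = 2.
ΔG° = −nFE°cell = −(2)(96485)(+0.604) J/mol = −117 kJ/mol.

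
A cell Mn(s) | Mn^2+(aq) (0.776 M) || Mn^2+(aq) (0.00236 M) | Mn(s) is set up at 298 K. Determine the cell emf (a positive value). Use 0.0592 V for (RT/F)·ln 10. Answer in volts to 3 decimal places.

For a concentration cell E°cell = 0, since both electrodes use the same couple.
The compartment with the higher Mn^2+(aq) concentration (0.776 M) acts as the cathode; ions are reduced there and produced at the dilute (0.00236 M) anode.
With n = 2, Ecell = −(0.0592/2)·log([dilute]/[conc]) = −(0.0592/2)·log(0.00236/0.776) = +0.075 V.

0.075 V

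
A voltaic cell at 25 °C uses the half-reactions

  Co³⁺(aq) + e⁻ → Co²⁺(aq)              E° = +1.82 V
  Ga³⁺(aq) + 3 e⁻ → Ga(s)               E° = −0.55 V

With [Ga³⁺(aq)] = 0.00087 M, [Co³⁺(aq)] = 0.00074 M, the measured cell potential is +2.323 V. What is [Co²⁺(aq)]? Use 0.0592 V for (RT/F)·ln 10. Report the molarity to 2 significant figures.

0.048 M

With Co³⁺/Co²⁺ at the cathode and Ga³⁺/Ga at the anode, E°cell = +1.82 − (−0.55) = +2.37 V (n = 3).
Since E = E° − (0.0592/n)·log Q, log Q = n(E° − E)/0.0592 = 2.382.
Balancing electrons gives 3 Co³⁺(aq) + Ga(s) → 3 Co²⁺(aq) + Ga³⁺(aq); thus Q = ([Co²⁺(aq)]^3·[Ga³⁺(aq)]) / [Co³⁺(aq)]^3.
Substituting the known concentrations and solving, log [Co²⁺(aq)] = −1.317 and [Co²⁺(aq)] = 0.048 M.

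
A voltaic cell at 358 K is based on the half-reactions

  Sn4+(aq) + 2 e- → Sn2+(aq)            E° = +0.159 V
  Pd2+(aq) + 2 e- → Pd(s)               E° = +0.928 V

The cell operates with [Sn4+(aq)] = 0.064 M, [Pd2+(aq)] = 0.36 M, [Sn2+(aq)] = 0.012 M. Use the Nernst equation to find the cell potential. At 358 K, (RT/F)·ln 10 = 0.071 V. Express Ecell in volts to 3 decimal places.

Since E°(Pd²⁺/Pd) > E°(Sn⁴⁺/Sn²⁺), Pd²⁺/Pd serves as the cathode.
E°cell = +0.928 − (+0.159) = +0.769 V, with n = 2 electrons transferred.
Balancing gives Pd2+(aq) + Sn2+(aq) → Pd(s) + Sn4+(aq); hence Q = [Sn4+(aq)] / ([Pd2+(aq)]·[Sn2+(aq)]) = 14.8 (log Q = 1.171).
Applying E = E° − (RT ln10/nF)·log Q gives +0.769 − (0.071/2)(1.171) = +0.727 V.

+0.727 V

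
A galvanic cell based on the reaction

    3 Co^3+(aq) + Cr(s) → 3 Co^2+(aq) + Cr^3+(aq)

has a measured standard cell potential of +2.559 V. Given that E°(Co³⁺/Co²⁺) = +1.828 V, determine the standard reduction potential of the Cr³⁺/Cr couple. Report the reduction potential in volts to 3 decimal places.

−0.731 V

In the reaction as written the Co³⁺/Co²⁺ couple is reduced (cathode) and Cr³⁺/Cr is oxidized (anode), so E°cell = E°(Co³⁺/Co²⁺) − E°(Cr³⁺/Cr).
E°(Cr³⁺/Cr) = E°(cathode) − E°cell = +1.828 − (+2.559) = −0.731 V.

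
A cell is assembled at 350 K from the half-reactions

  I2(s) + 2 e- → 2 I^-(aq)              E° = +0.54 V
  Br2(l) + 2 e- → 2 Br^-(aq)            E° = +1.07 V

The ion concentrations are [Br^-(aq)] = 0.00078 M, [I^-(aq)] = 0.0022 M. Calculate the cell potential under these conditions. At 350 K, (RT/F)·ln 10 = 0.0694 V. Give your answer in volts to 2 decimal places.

Since E°(Br₂/Br⁻) > E°(I₂/I⁻), Br₂/Br⁻ serves as the cathode.
The standard potential is +1.07 − (+0.54) = +0.53 V and the balanced reaction transfers n = 2 electrons.
The balanced reaction is Br2(l) + 2 I^-(aq) → 2 Br^-(aq) + I2(s), so Q = [Br^-(aq)]^2 / [I^-(aq)]^2 = 0.126 and log Q = −0.901.
By the Nernst equation, E = +0.53 − (0.0694/2)·(−0.901) = +0.56 V.

+0.56 V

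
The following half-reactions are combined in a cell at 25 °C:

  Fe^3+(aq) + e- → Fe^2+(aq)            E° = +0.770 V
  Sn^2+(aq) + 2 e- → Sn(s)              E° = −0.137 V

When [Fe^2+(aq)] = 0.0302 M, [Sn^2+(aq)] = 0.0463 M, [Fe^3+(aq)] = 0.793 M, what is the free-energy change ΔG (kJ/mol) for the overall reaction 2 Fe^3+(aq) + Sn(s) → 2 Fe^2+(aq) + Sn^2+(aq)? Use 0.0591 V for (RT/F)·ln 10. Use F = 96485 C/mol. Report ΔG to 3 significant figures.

With Fe³⁺/Fe²⁺ reduced at the cathode, E°cell = +0.770 − (−0.137) = +0.907 V and n = 2.
Here Q = ([Fe^2+(aq)]^2·[Sn^2+(aq)]) / [Fe^3+(aq)]^2 = 6.72×10^−5 (log Q = −4.173), giving E = +0.907 − (0.0591/2)·(−4.173) = +1.0303 V.
ΔG = −nFE = −(2)(96485)(+1.0303) J/mol = −199 kJ/mol.

−199 kJ/mol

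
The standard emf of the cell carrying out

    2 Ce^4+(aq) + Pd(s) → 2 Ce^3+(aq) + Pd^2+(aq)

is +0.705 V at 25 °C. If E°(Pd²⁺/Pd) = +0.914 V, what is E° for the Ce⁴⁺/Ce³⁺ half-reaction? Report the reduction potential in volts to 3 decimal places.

In the reaction as written the Ce⁴⁺/Ce³⁺ couple is reduced (cathode) and Pd²⁺/Pd is oxidized (anode), so E°cell = E°(Ce⁴⁺/Ce³⁺) − E°(Pd²⁺/Pd).
E°(Ce⁴⁺/Ce³⁺) = E°cell + E°(anode) = +0.705 + (+0.914) = +1.619 V.

+1.619 V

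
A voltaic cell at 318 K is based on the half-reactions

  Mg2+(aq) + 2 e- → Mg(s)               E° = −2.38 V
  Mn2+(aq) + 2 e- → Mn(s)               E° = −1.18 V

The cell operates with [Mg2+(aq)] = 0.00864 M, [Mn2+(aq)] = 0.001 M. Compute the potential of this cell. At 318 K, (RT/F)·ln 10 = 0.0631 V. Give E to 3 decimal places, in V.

+1.170 V

The Mn²⁺/Mn couple has the more positive E°, so it is the cathode; Mg²⁺/Mg is the anode.
E°cell = E°cat − E°an = −1.18 − (−2.38) = +1.20 V; n = 2.
Balancing gives Mn2+(aq) + Mg(s) → Mn(s) + Mg2+(aq); hence Q = [Mg2+(aq)] / [Mn2+(aq)] = 8.64 (log Q = 0.937).
Applying E = E° − (RT ln10/nF)·log Q gives +1.20 − (0.0631/2)(0.937) = +1.170 V.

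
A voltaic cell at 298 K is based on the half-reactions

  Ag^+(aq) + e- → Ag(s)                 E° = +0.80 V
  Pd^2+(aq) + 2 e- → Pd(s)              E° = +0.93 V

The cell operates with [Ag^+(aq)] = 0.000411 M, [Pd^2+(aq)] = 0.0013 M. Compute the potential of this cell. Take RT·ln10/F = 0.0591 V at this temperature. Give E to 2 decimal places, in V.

+0.24 V

The Pd²⁺/Pd couple has the more positive E°, so it is the cathode; Ag⁺/Ag is the anode.
The standard potential is +0.93 − (+0.80) = +0.13 V and the balanced reaction transfers n = 2 electrons.
The balanced reaction is Pd^2+(aq) + 2 Ag(s) → Pd(s) + 2 Ag^+(aq), so Q = [Ag^+(aq)]^2 / [Pd^2+(aq)] = 0.00013 and log Q = −3.886.
E = E° − (0.0591/n)·log Q = +0.13 − (0.0591/2)(−3.886) = +0.24 V.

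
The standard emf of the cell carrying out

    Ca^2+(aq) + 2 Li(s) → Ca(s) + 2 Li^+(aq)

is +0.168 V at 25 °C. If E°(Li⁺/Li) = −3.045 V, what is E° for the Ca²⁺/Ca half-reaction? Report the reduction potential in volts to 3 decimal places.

In the reaction as written the Ca²⁺/Ca couple is reduced (cathode) and Li⁺/Li is oxidized (anode), so E°cell = E°(Ca²⁺/Ca) − E°(Li⁺/Li).
E°(Ca²⁺/Ca) = E°cell + E°(anode) = +0.168 + (−3.045) = −2.877 V.

−2.877 V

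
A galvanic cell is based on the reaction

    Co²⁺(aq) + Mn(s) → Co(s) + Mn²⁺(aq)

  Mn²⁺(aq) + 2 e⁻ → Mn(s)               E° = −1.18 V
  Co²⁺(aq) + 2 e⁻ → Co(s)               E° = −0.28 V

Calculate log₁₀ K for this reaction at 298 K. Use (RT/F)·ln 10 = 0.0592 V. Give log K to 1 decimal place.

log K = 30.4

The Co²⁺/Co couple is reduced (cathode); E°cell = −0.28 − (−1.18) = +0.90 V with n = 2.
At equilibrium E = 0, so log K = nE°cell / 0.0592 = (2)(+0.90) / 0.0592 = 30.4.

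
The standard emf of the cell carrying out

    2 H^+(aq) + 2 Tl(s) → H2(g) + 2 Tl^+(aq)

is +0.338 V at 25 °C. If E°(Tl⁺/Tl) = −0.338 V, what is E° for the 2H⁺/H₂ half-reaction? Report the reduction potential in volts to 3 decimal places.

In the reaction as written the 2H⁺/H₂ couple is reduced (cathode) and Tl⁺/Tl is oxidized (anode), so E°cell = E°(2H⁺/H₂) − E°(Tl⁺/Tl).
E°(2H⁺/H₂) = E°cell + E°(anode) = +0.338 + (−0.338) = +0.000 V.

+0.000 V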